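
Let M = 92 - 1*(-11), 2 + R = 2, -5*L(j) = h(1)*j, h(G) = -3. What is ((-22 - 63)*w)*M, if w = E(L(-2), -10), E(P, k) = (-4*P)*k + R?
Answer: 420240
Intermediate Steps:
L(j) = 3*j/5 (L(j) = -(-3)*j/5 = 3*j/5)
R = 0 (R = -2 + 2 = 0)
E(P, k) = -4*P*k (E(P, k) = (-4*P)*k + 0 = -4*P*k + 0 = -4*P*k)
w = -48 (w = -4*(3/5)*(-2)*(-10) = -4*(-6/5)*(-10) = -48)
M = 103 (M = 92 + 11 = 103)
((-22 - 63)*w)*M = ((-22 - 63)*(-48))*103 = -85*(-48)*103 = 4080*103 = 420240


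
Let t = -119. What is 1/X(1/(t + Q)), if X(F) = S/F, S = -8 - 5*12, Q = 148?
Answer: -1/1972 ≈ -0.00050710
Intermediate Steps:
S = -68 (S = -8 - 60 = -68)
X(F) = -68/F
1/X(1/(t + Q)) = 1/(-68/(1/(-119 + 148))) = 1/(-68/(1/29)) = 1/(-68/1/29) = 1/(-68*29) = 1/(-1972) = -1/1972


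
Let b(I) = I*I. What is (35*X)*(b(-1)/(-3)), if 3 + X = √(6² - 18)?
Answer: 35 - 35*√2 ≈ -14.497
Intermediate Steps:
b(I) = I²
X = -3 + 3*√2 (X = -3 + √(6² - 18) = -3 + √(36 - 18) = -3 + √18 = -3 + 3*√2 ≈ 1.2426)
(35*X)*(b(-1)/(-3)) = (35*(-3 + 3*√2))*((-1)²/(-3)) = (-105 + 105*√2)*(1*(-⅓)) = (-105 + 105*√2)*(-⅓) = 35 - 35*√2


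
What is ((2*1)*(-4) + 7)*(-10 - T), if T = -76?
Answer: -66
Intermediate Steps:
((2*1)*(-4) + 7)*(-10 - T) = ((2*1)*(-4) + 7)*(-10 - 1*(-76)) = (2*(-4) + 7)*(-10 + 76) = (-8 + 7)*66 = -1*66 = -66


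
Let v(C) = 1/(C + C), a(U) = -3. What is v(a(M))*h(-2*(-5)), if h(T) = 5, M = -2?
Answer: -⅚ ≈ -0.83333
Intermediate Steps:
v(C) = 1/(2*C)
v(a(M))*h(-2*(-5)) = ((½)/(-3))*5 = ((½)*(-⅓))*5 = -⅙*5 = -⅚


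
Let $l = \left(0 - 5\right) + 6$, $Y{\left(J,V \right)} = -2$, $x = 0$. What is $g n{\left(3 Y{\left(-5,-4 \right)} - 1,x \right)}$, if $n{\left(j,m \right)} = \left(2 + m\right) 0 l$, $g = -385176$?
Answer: $0$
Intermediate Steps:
$l = 1$ ($l = -5 + 6 = 1$)
$n{\left(j,m \right)} = 0$ ($n{\left(j,m \right)} = \left(2 + m\right) 0 \cdot 1 = 0 \cdot 1 = 0$)
$g n{\left(3 Y{\left(-5,-4 \right)} - 1,x \right)} = \left(-385176\right) 0 = 0$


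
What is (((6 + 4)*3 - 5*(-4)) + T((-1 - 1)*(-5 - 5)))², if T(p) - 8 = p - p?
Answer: 3364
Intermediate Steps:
T(p) = 8 (T(p) = 8 + (p - p) = 8 + 0 = 8)
(((6 + 4)*3 - 5*(-4)) + T((-1 - 1)*(-5 - 5)))² = (((6 + 4)*3 - 5*(-4)) + 8)² = ((10*3 + 20) + 8)² = ((30 + 20) + 8)² = (50 + 8)² = 58² = 3364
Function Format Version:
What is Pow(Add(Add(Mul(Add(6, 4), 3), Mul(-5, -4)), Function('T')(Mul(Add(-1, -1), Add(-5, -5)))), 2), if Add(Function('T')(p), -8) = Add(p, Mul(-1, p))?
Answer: 3364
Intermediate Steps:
Function('T')(p) = 8 (Function('T')(p) = Add(8, Add(p, Mul(-1, p))) = Add(8, 0) = 8)
Pow(Add(Add(Mul(Add(6, 4), 3), Mul(-5, -4)), Function('T')(Mul(Add(-1, -1), Add(-5, -5)))), 2) = Pow(Add(Add(Mul(Add(6, 4), 3), Mul(-5, -4)), 8), 2) = Pow(Add(Add(Mul(10, 3), 20), 8), 2) = Pow(Add(Add(30, 20), 8), 2) = Pow(Add(50, 8), 2) = Pow(58, 2) = 3364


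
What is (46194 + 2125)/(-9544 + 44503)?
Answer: 48319/34959 ≈ 1.3822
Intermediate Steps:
(46194 + 2125)/(-9544 + 44503) = 48319/34959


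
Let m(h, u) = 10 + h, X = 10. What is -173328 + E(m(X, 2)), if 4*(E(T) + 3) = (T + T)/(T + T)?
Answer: -693323/4 ≈ -1.7333e+5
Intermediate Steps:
E(T) = -11/4 (E(T) = -3 + ((T + T)/(T + T))/4 = -3 + ((2*T)/((2*T)))/4 = -3 + ((2*T)*(1/(2*T)))/4 = -3 + (¼)*1 = -3 + ¼ = -11/4)
-173328 + E(m(X, 2)) = -173328 - 11/4 = -693323/4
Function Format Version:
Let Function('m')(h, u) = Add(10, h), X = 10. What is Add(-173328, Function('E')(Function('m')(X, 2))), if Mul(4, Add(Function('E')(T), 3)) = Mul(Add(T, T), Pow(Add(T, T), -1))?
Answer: Rational(-693323, 4) ≈ -1.7333e+5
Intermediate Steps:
Function('E')(T) = Rational(-11, 4) (Function('E')(T) = Add(-3, Mul(Rational(1, 4), Mul(Add(T, T), Pow(Add(T, T), -1)))) = Add(-3, Mul(Rational(1, 4), Mul(Mul(2, T), Pow(Mul(2, T), -1)))) = Add(-3, Mul(Rational(1, 4), Mul(Mul(2, T), Mul(Rational(1, 2), Pow(T, -1))))) = Add(-3, Mul(Rational(1, 4), 1)) = Add(-3, Rational(1, 4)) = Rational(-11, 4))
Add(-173328, Function('E')(Function('m')(X, 2))) = Add(-173328, Rational(-11, 4)) = Rational(-693323, 4)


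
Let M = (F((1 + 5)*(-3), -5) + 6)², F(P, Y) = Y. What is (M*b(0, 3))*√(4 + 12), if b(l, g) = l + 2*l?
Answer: 0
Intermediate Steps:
M = 1 (M = (-5 + 6)² = 1² = 1)
b(l, g) = 3*l
(M*b(0, 3))*√(4 + 12) = (1*(3*0))*√(4 + 12) = (1*0)*√16 = 0*4 = 0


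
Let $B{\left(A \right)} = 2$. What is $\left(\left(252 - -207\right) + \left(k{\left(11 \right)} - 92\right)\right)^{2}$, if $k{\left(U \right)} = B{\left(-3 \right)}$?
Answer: $136161$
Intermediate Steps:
$k{\left(U \right)} = 2$
$\left(\left(252 - -207\right) + \left(k{\left(11 \right)} - 92\right)\right)^{2} = \left(\left(252 - -207\right) + \left(2 - 92\right)\right)^{2} = \left(\left(252 + 207\right) + \left(2 - 92\right)\right)^{2} = \left(459 - 90\right)^{2} = 369^{2} = 136161$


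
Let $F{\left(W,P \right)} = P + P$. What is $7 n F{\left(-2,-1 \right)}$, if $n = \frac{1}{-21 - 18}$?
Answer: $\frac{14}{39} \approx 0.35897$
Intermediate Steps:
$F{\left(W,P \right)} = 2 P$
$n = - \frac{1}{39}$ ($n = \frac{1}{-39} = - \frac{1}{39} \approx -0.025641$)
$7 n F{\left(-2,-1 \right)} = 7 \left(- \frac{1}{39}\right) 2 \left(-1\right) = \left(- \frac{7}{39}\right) \left(-2\right) = \frac{14}{39}$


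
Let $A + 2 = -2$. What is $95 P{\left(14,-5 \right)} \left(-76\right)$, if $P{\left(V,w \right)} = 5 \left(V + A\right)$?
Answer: $-361000$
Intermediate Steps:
$A = -4$ ($A = -2 - 2 = -4$)
$P{\left(V,w \right)} = -20 + 5 V$ ($P{\left(V,w \right)} = 5 \left(V - 4\right) = 5 \left(-4 + V\right) = -20 + 5 V$)
$95 P{\left(14,-5 \right)} \left(-76\right) = 95 \left(-20 + 5 \cdot 14\right) \left(-76\right) = 95 \left(-20 + 70\right) \left(-76\right) = 95 \cdot 50 \left(-76\right) = 4750 \left(-76\right) = -361000$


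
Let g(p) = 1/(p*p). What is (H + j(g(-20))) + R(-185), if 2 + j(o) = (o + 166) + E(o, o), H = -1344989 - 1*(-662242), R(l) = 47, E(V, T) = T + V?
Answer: -273014397/400 ≈ -6.8254e+5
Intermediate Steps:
g(p) = p⁻² (g(p) = 1/(p²) = p⁻²)
H = -682747 (H = -1344989 + 662242 = -682747)
j(o) = 164 + 3*o (j(o) = -2 + ((o + 166) + (o + o)) = -2 + ((166 + o) + 2*o) = -2 + (166 + 3*o) = 164 + 3*o)
(H + j(g(-20))) + R(-185) = (-682747 + (164 + 3/(-20)²)) + 47 = (-682747 + (164 + 3*(1/400))) + 47 = (-682747 + (164 + 3/400)) + 47 = (-682747 + 65603/400) + 47 = -273033197/400 + 47 = -273014397/400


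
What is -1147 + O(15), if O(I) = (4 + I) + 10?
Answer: -1118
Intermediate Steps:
O(I) = 14 + I
-1147 + O(15) = -1147 + (14 + 15) = -1147 + 29 = -1118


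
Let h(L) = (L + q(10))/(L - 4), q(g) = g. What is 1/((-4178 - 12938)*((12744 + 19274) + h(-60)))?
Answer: -8/4384267679 ≈ -1.8247e-9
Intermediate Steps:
h(L) = (10 + L)/(-4 + L) (h(L) = (L + 10)/(L - 4) = (10 + L)/(-4 + L))
1/((-4178 - 12938)*((12744 + 19274) + h(-60))) = 1/((-4178 - 12938)*((12744 + 19274) + (10 - 60)/(-4 - 60))) = 1/(-17116*(32018 - 50/(-64))) = 1/(-17116*(32018 - 1/64*(-50))) = 1/(-17116*(32018 + 25/32)) = 1/(-17116*1024601/32) = 1/(-4384267679/8) = -8/4384267679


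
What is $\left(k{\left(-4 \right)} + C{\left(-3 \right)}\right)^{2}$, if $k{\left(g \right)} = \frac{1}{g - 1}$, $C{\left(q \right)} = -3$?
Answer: $\frac{256}{25} \approx 10.24$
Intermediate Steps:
$k{\left(g \right)} = \frac{1}{-1 + g}$
$\left(k{\left(-4 \right)} + C{\left(-3 \right)}\right)^{2} = \left(\frac{1}{-1 - 4} - 3\right)^{2} = \left(\frac{1}{-5} - 3\right)^{2} = \left(- \frac{1}{5} - 3\right)^{2} = \left(- \frac{16}{5}\right)^{2} = \frac{256}{25}$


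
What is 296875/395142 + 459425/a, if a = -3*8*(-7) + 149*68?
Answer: 3691918517/81399252 ≈ 45.356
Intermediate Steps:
a = 10300 (a = -24*(-7) + 10132 = 168 + 10132 = 10300)
296875/395142 + 459425/a = 296875/395142 + 459425/10300 = 296875*(1/395142) + 459425*(1/10300) = 296875/395142 + 18377/412 = 3691918517/81399252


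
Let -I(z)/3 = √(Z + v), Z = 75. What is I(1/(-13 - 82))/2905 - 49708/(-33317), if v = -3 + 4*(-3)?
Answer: 49708/33317 - 6*√15/2905 ≈ 1.4840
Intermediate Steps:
v = -15 (v = -3 - 12 = -15)
I(z) = -6*√15 (I(z) = -3*√(75 - 15) = -6*√15)
I(1/(-13 - 82))/2905 - 49708/(-33317) = -6*√15/2905 - 49708/(-33317) = -6*√15*(1/2905) - 49708*(-1/33317) = -6*√15/2905 + 49708/33317 = 49708/33317 - 6*√15/2905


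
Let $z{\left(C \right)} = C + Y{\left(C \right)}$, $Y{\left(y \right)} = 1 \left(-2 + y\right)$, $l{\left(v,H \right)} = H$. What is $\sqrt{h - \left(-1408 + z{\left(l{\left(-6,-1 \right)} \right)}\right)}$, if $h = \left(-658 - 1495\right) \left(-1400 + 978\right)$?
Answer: $\sqrt{909978} \approx 953.93$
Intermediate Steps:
$Y{\left(y \right)} = -2 + y$
$z{\left(C \right)} = -2 + 2 C$ ($z{\left(C \right)} = C + \left(-2 + C\right) = -2 + 2 C$)
$h = 908566$ ($h = \left(-2153\right) \left(-422\right) = 908566$)
$\sqrt{h - \left(-1408 + z{\left(l{\left(-6,-1 \right)} \right)}\right)} = \sqrt{908566 + \left(1408 - \left(-2 + 2 \left(-1\right)\right)\right)} = \sqrt{908566 + \left(1408 - \left(-2 - 2\right)\right)} = \sqrt{908566 + \left(1408 - -4\right)} = \sqrt{908566 + \left(1408 + 4\right)} = \sqrt{908566 + 1412} = \sqrt{909978}$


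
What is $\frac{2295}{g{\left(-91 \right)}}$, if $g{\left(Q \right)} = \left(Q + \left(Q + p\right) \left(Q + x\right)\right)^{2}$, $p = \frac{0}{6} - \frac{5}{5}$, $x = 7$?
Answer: $\frac{2295}{58323769} \approx 3.9349 \cdot 10^{-5}$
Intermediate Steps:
$p = -1$ ($p = 0 \cdot \frac{1}{6} - 1 = 0 - 1 = -1$)
$g{\left(Q \right)} = \left(Q + \left(-1 + Q\right) \left(7 + Q\right)\right)^{2}$ ($g{\left(Q \right)} = \left(Q + \left(Q - 1\right) \left(Q + 7\right)\right)^{2} = \left(Q + \left(-1 + Q\right) \left(7 + Q\right)\right)^{2}$)
$\frac{2295}{g{\left(-91 \right)}} = \frac{2295}{\left(-7 + \left(-91\right)^{2} + 7 \left(-91\right)\right)^{2}} = \frac{2295}{\left(-7 + 8281 - 637\right)^{2}} = \frac{2295}{7637^{2}} = \frac{2295}{58323769}$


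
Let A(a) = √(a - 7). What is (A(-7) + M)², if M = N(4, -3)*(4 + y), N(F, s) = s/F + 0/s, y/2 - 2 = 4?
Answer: (-12 + I*√14)² ≈ 130.0 - 89.8*I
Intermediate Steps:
y = 12 (y = 4 + 2*4 = 4 + 8 = 12)
A(a) = √(-7 + a)
N(F, s) = s/F (N(F, s) = s/F + 0 = s/F)
M = -12 (M = (-3/4)*(4 + 12) = -3*¼*16 = -¾*16 = -12)
(A(-7) + M)² = (√(-7 - 7) - 12)² = (√(-14) - 12)² = (I*√14 - 12)² = (-12 + I*√14)²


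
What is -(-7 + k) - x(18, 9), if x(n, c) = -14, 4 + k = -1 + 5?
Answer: 21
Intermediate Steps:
k = 0 (k = -4 + (-1 + 5) = -4 + 4 = 0)
-(-7 + k) - x(18, 9) = -(-7 + 0) - 1*(-14) = -1*(-7) + 14 = 7 + 14 = 21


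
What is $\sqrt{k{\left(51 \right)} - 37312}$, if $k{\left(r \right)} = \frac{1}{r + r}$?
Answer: $\frac{i \sqrt{388193946}}{102} \approx 193.16 i$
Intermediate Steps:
$k{\left(r \right)} = \frac{1}{2 r}$
$\sqrt{k{\left(51 \right)} - 37312} = \sqrt{\frac{1}{2 \cdot 51} - 37312} = \sqrt{\frac{1}{2} \cdot \frac{1}{51} - 37312} = \sqrt{\frac{1}{102} - 37312} = \sqrt{- \frac{3805823}{102}} = \frac{i \sqrt{388193946}}{102}$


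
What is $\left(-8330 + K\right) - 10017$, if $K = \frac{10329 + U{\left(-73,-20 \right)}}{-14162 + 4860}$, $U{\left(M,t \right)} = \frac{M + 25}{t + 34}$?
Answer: $- \frac{1194718837}{65114} \approx -18348.0$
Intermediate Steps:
$U{\left(M,t \right)} = \frac{25 + M}{34 + t}$
$K = - \frac{72279}{65114}$ ($K = \frac{10329 + \frac{25 - 73}{34 - 20}}{-14162 + 4860} = \frac{10329 + \frac{1}{14} \left(-48\right)}{-9302} = \left(10329 + \frac{1}{14} \left(-48\right)\right) \left(- \frac{1}{9302}\right) = \left(10329 - \frac{24}{7}\right) \left(- \frac{1}{9302}\right) = \frac{72279}{7} \left(- \frac{1}{9302}\right) = - \frac{72279}{65114} \approx -1.11$)
$\left(-8330 + K\right) - 10017 = \left(-8330 - \frac{72279}{65114}\right) - 10017 = - \frac{542471899}{65114} - 10017 = - \frac{1194718837}{65114}$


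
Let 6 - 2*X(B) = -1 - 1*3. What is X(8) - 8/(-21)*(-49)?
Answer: -41/3 ≈ -13.667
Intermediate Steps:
X(B) = 5 (X(B) = 3 - (-1 - 1*3)/2 = 3 - (-1 - 3)/2 = 3 - ½*(-4) = 3 + 2 = 5)
X(8) - 8/(-21)*(-49) = 5 - 8/(-21)*(-49) = 5 - 8*(-1/21)*(-49) = 5 + (8/21)*(-49) = 5 - 56/3 = -41/3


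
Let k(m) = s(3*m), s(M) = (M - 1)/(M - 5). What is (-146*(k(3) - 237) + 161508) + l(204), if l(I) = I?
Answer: 196022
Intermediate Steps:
s(M) = (-1 + M)/(-5 + M)
k(m) = (-1 + 3*m)/(-5 + 3*m)
(-146*(k(3) - 237) + 161508) + l(204) = (-146*((-1 + 3*3)/(-5 + 3*3) - 237) + 161508) + 204 = (-146*((-1 + 9)/(-5 + 9) - 237) + 161508) + 204 = (-146*(8/4 - 237) + 161508) + 204 = (-146*((1/4)*8 - 237) + 161508) + 204 = (-146*(2 - 237) + 161508) + 204 = (-146*(-235) + 161508) + 204 = (34310 + 161508) + 204 = 195818 + 204 = 196022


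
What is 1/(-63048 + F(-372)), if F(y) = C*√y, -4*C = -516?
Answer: -5254/331770063 - 43*I*√93/663540126 ≈ -1.5836e-5 - 6.2495e-7*I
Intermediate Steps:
C = 129 (C = -¼*(-516) = 129)
F(y) = 129*√y
1/(-63048 + F(-372)) = 1/(-63048 + 129*√(-372)) = 1/(-63048 + 129*(2*I*√93)) = 1/(-63048 + 258*I*√93)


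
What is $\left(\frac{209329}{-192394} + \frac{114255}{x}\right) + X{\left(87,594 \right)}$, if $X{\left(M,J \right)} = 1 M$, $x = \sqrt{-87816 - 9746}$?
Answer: $\frac{16528949}{192394} - \frac{114255 i \sqrt{97562}}{97562} \approx 85.912 - 365.79 i$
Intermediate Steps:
$x = i \sqrt{97562}$ ($x = \sqrt{-87816 - 9746} = \sqrt{-97562} = i \sqrt{97562} \approx 312.35 i$)
$X{\left(M,J \right)} = M$
$\left(\frac{209329}{-192394} + \frac{114255}{x}\right) + X{\left(87,594 \right)} = \left(\frac{209329}{-192394} + \frac{114255}{i \sqrt{97562}}\right) + 87 = \left(209329 \left(- \frac{1}{192394}\right) + 114255 \left(- \frac{i \sqrt{97562}}{97562}\right)\right) + 87 = \left(- \frac{209329}{192394} - \frac{114255 i \sqrt{97562}}{97562}\right) + 87 = \frac{16528949}{192394} - \frac{114255 i \sqrt{97562}}{97562}$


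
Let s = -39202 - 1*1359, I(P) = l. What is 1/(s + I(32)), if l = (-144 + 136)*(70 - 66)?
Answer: -1/40593 ≈ -2.4635e-5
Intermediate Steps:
l = -32 (l = -8*4 = -32)
I(P) = -32
s = -40561 (s = -39202 - 1359 = -40561)
1/(s + I(32)) = 1/(-40561 - 32) = 1/(-40593) = -1/40593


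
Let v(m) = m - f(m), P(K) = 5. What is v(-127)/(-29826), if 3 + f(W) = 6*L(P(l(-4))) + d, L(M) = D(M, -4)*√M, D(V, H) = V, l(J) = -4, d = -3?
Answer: 121/29826 + 5*√5/4971 ≈ 0.0063060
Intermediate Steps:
L(M) = M^(3/2) (L(M) = M*√M = M^(3/2))
f(W) = -6 + 30*√5 (f(W) = -3 + (6*5^(3/2) - 3) = -3 + (6*(5*√5) - 3) = -3 + (30*√5 - 3) = -3 + (-3 + 30*√5) = -6 + 30*√5)
v(m) = 6 + m - 30*√5 (v(m) = m - (-6 + 30*√5) = m + (6 - 30*√5) = 6 + m - 30*√5)
v(-127)/(-29826) = (6 - 127 - 30*√5)/(-29826) = (-121 - 30*√5)*(-1/29826) = 121/29826 + 5*√5/4971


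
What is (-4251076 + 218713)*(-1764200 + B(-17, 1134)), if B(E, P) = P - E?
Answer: 7109253554787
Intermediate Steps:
(-4251076 + 218713)*(-1764200 + B(-17, 1134)) = (-4251076 + 218713)*(-1764200 + (1134 - 1*(-17))) = -4032363*(-1764200 + (1134 + 17)) = -4032363*(-1764200 + 1151) = -4032363*(-1763049) = 7109253554787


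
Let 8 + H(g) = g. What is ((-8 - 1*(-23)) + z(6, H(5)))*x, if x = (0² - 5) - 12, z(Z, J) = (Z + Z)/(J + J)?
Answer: -221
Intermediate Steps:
H(g) = -8 + g
z(Z, J) = Z/J (z(Z, J) = (2*Z)/((2*J)) = (2*Z)*(1/(2*J)) = Z/J)
x = -17 (x = (0 - 5) - 12 = -5 - 12 = -17)
((-8 - 1*(-23)) + z(6, H(5)))*x = ((-8 - 1*(-23)) + 6/(-8 + 5))*(-17) = ((-8 + 23) + 6/(-3))*(-17) = (15 + 6*(-⅓))*(-17) = (15 - 2)*(-17) = 13*(-17) = -221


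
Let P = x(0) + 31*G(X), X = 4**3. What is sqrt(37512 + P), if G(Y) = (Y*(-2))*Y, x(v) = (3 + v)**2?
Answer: I*sqrt(216431) ≈ 465.22*I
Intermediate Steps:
X = 64
G(Y) = -2*Y**2 (G(Y) = (-2*Y)*Y = -2*Y**2)
P = -253943 (P = (3 + 0)**2 + 31*(-2*64**2) = 3**2 + 31*(-2*4096) = 9 + 31*(-8192) = 9 - 253952 = -253943)
sqrt(37512 + P) = sqrt(37512 - 253943) = sqrt(-216431) = I*sqrt(216431)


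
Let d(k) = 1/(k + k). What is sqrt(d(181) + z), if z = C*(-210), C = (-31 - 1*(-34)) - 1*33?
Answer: sqrt(825577562)/362 ≈ 79.373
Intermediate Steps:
d(k) = 1/(2*k)
C = -30 (C = (-31 + 34) - 33 = 3 - 33 = -30)
z = 6300 (z = -30*(-210) = 6300)
sqrt(d(181) + z) = sqrt((1/2)/181 + 6300) = sqrt((1/2)*(1/181) + 6300) = sqrt(1/362 + 6300) = sqrt(2280601/362) = sqrt(825577562)/362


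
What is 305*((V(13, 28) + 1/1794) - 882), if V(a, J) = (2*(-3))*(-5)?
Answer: -466188535/1794 ≈ -2.5986e+5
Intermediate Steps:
V(a, J) = 30 (V(a, J) = -6*(-5) = 30)
305*((V(13, 28) + 1/1794) - 882) = 305*((30 + 1/1794) - 882) = 305*(53821/1794 - 882) = 305*(-1528487/1794) = -466188535/1794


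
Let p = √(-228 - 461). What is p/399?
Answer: I*√689/399 ≈ 0.065786*I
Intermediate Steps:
p = I*√689 (p = √(-689) = I*√689 ≈ 26.249*I)
p/399 = (I*√689)/399 = (I*√689)*(1/399) = I*√689/399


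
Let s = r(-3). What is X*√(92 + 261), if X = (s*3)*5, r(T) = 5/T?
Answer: -25*√353 ≈ -469.71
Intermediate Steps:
s = -5/3 (s = 5/(-3) = 5*(-⅓) = -5/3 ≈ -1.6667)
X = -25 (X = -5/3*3*5 = -5*5 = -25)
X*√(92 + 261) = -25*√(92 + 261) = -25*√353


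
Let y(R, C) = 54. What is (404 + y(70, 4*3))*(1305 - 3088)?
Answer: -816614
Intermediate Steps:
(404 + y(70, 4*3))*(1305 - 3088) = (404 + 54)*(1305 - 3088) = 458*(-1783) = -816614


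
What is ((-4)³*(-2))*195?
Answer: 24960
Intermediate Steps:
((-4)³*(-2))*195 = -64*(-2)*195 = 128*195 = 24960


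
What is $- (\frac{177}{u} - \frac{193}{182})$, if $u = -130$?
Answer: $\frac{1102}{455} \approx 2.422$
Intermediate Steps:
$- (\frac{177}{u} - \frac{193}{182}) = - (\frac{177}{-130} - \frac{193}{182}) = - (177 \left(- \frac{1}{130}\right) - \frac{193}{182}) = - (- \frac{177}{130} - \frac{193}{182}) = \left(-1\right) \left(- \frac{1102}{455}\right) = \frac{1102}{455}$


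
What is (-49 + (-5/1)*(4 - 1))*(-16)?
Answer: 1024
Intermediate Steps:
(-49 + (-5/1)*(4 - 1))*(-16) = (-49 - 5*1*3)*(-16) = (-49 - 5*3)*(-16) = (-49 - 15)*(-16) = -64*(-16) = 1024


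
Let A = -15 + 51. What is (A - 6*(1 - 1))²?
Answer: 1296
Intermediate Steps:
A = 36
(A - 6*(1 - 1))² = (36 - 6*(1 - 1))² = (36 - 6*0)² = (36 + 0)² = 36² = 1296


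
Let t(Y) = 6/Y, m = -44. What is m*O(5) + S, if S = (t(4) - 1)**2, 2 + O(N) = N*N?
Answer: -4047/4 ≈ -1011.8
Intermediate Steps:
O(N) = -2 + N**2 (O(N) = -2 + N*N = -2 + N**2)
S = 1/4 (S = (6/4 - 1)**2 = (6*(1/4) - 1)**2 = (3/2 - 1)**2 = (1/2)**2 = 1/4 ≈ 0.25000)
m*O(5) + S = -44*(-2 + 5**2) + 1/4 = -44*(-2 + 25) + 1/4 = -44*23 + 1/4 = -1012 + 1/4 = -4047/4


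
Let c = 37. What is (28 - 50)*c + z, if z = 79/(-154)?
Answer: -125435/154 ≈ -814.51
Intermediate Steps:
z = -79/154 (z = 79*(-1/154) = -79/154 ≈ -0.51299)
(28 - 50)*c + z = (28 - 50)*37 - 79/154 = -22*37 - 79/154 = -814 - 79/154 = -125435/154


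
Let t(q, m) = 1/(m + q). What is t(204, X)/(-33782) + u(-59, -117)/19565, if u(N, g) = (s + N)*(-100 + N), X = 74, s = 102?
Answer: -30474131/87205820 ≈ -0.34945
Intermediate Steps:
u(N, g) = (-100 + N)*(102 + N) (u(N, g) = (102 + N)*(-100 + N) = (-100 + N)*(102 + N))
t(204, X)/(-33782) + u(-59, -117)/19565 = 1/((74 + 204)*(-33782)) + (-10200 + (-59)**2 + 2*(-59))/19565 = -1/33782/278 + (-10200 + 3481 - 118)*(1/19565) = (1/278)*(-1/33782) - 6837*1/19565 = -1/9391396 - 159/455 = -30474131/87205820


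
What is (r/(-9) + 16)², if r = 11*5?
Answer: 7921/81 ≈ 97.790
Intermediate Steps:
r = 55
(r/(-9) + 16)² = (55/(-9) + 16)² = (55*(-⅑) + 16)² = (-55/9 + 16)² = (89/9)² = 7921/81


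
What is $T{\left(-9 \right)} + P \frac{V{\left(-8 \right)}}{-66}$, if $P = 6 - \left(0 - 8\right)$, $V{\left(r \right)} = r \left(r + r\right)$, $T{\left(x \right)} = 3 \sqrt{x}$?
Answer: $- \frac{896}{33} + 9 i \approx -27.152 + 9.0 i$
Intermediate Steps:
$V{\left(r \right)} = 2 r^{2}$ ($V{\left(r \right)} = r 2 r = 2 r^{2}$)
$P = 14$ ($P = 6 - \left(0 - 8\right) = 6 - -8 = 6 + 8 = 14$)
$T{\left(-9 \right)} + P \frac{V{\left(-8 \right)}}{-66} = 3 \sqrt{-9} + 14 \frac{2 \left(-8\right)^{2}}{-66} = 3 \cdot 3 i + 14 \cdot 2 \cdot 64 \left(- \frac{1}{66}\right) = 9 i + 14 \cdot 128 \left(- \frac{1}{66}\right) = 9 i + 14 \left(- \frac{64}{33}\right) = 9 i - \frac{896}{33} = - \frac{896}{33} + 9 i$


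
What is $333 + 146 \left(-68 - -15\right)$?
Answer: $-7405$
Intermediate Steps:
$333 + 146 \left(-68 - -15\right) = 333 + 146 \left(-68 + 15\right) = 333 + 146 \left(-53\right) = 333 - 7738 = -7405$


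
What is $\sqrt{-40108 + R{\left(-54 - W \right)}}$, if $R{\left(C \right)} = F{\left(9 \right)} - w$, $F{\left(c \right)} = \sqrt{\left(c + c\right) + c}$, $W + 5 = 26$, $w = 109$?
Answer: $\sqrt{-40217 + 3 \sqrt{3}} \approx 200.53 i$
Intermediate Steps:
$W = 21$ ($W = -5 + 26 = 21$)
$F{\left(c \right)} = \sqrt{3} \sqrt{c}$ ($F{\left(c \right)} = \sqrt{2 c + c} = \sqrt{3 c} = \sqrt{3} \sqrt{c}$)
$R{\left(C \right)} = -109 + 3 \sqrt{3}$ ($R{\left(C \right)} = \sqrt{3} \sqrt{9} - 109 = \sqrt{3} \cdot 3 - 109 = 3 \sqrt{3} - 109 = -109 + 3 \sqrt{3}$)
$\sqrt{-40108 + R{\left(-54 - W \right)}} = \sqrt{-40108 - \left(109 - 3 \sqrt{3}\right)} = \sqrt{-40217 + 3 \sqrt{3}}$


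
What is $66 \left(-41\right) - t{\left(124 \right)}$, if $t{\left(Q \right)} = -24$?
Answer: $-2682$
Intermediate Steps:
$66 \left(-41\right) - t{\left(124 \right)} = 66 \left(-41\right) - -24 = -2706 + 24 = -2682$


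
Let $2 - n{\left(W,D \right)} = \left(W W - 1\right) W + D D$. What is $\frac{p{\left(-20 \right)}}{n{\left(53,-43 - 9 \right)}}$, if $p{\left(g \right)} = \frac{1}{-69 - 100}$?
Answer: $\frac{1}{25607894} \approx 3.905 \cdot 10^{-8}$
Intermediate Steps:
$p{\left(g \right)} = - \frac{1}{169}$ ($p{\left(g \right)} = \frac{1}{-169} = - \frac{1}{169}$)
$n{\left(W,D \right)} = 2 - D^{2} - W \left(-1 + W^{2}\right)$ ($n{\left(W,D \right)} = 2 - \left(\left(W W - 1\right) W + D D\right) = 2 - \left(\left(W^{2} - 1\right) W + D^{2}\right) = 2 - \left(\left(-1 + W^{2}\right) W + D^{2}\right) = 2 - \left(W \left(-1 + W^{2}\right) + D^{2}\right) = 2 - \left(D^{2} + W \left(-1 + W^{2}\right)\right) = 2 - D^{2} - W \left(-1 + W^{2}\right)$)
$\frac{p{\left(-20 \right)}}{n{\left(53,-43 - 9 \right)}} = - \frac{1}{169 \left(2 + 53 - \left(-43 - 9\right)^{2} - 53^{3}\right)} = - \frac{1}{169 \left(2 + 53 - \left(-43 - 9\right)^{2} - 148877\right)} = - \frac{1}{169 \left(2 + 53 - \left(-52\right)^{2} - 148877\right)} = - \frac{1}{169 \left(2 + 53 - 2704 - 148877\right)} = - \frac{1}{169 \left(-151526\right)} = \left(- \frac{1}{169}\right) \left(- \frac{1}{151526}\right) = \frac{1}{25607894}$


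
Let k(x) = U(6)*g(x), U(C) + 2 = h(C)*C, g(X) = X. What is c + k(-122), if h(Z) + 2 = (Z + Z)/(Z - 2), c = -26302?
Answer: -26790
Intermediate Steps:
h(Z) = -2 + 2*Z/(-2 + Z) (h(Z) = -2 + (Z + Z)/(Z - 2) = -2 + (2*Z)/(-2 + Z) = -2 + 2*Z/(-2 + Z))
U(C) = -2 + 4*C/(-2 + C) (U(C) = -2 + (4/(-2 + C))*C = -2 + 4*C/(-2 + C))
k(x) = 4*x (k(x) = (2*(2 + 6)/(-2 + 6))*x = (2*8/4)*x = (2*(¼)*8)*x = 4*x)
c + k(-122) = -26302 + 4*(-122) = -26302 - 488 = -26790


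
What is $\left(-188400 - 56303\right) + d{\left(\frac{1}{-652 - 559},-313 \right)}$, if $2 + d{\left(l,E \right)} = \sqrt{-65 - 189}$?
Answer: $-244705 + i \sqrt{254} \approx -2.4471 \cdot 10^{5} + 15.937 i$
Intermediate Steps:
$d{\left(l,E \right)} = -2 + i \sqrt{254}$ ($d{\left(l,E \right)} = -2 + \sqrt{-65 - 189} = -2 + \sqrt{-254} = -2 + i \sqrt{254}$)
$\left(-188400 - 56303\right) + d{\left(\frac{1}{-652 - 559},-313 \right)} = \left(-188400 - 56303\right) - \left(2 - i \sqrt{254}\right) = -244703 - \left(2 - i \sqrt{254}\right) = -244705 + i \sqrt{254}$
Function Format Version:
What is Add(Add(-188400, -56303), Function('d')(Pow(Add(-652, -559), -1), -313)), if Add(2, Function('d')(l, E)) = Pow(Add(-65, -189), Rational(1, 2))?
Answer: Add(-244705, Mul(I, Pow(254, Rational(1, 2)))) ≈ Add(-2.4471e+5, Mul(15.937, I))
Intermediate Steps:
Function('d')(l, E) = Add(-2, Mul(I, Pow(254, Rational(1, 2)))) (Function('d')(l, E) = Add(-2, Pow(Add(-65, -189), Rational(1, 2))) = Add(-2, Pow(-254, Rational(1, 2))) = Add(-2, Mul(I, Pow(254, Rational(1, 2)))))
Add(Add(-188400, -56303), Function('d')(Pow(Add(-652, -559), -1), -313)) = Add(Add(-188400, -56303), Add(-2, Mul(I, Pow(254, Rational(1, 2))))) = Add(-244703, Add(-2, Mul(I, Pow(254, Rational(1, 2))))) = Add(-244705, Mul(I, Pow(254, Rational(1, 2))))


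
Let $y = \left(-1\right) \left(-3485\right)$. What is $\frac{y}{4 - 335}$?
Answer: $- \frac{3485}{331} \approx -10.529$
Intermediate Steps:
$y = 3485$
$\frac{y}{4 - 335} = \frac{3485}{4 - 335} = \frac{3485}{-331} = 3485 \left(- \frac{1}{331}\right) = - \frac{3485}{331}$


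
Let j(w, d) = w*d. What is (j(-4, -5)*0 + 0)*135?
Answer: 0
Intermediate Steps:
j(w, d) = d*w
(j(-4, -5)*0 + 0)*135 = (-5*(-4)*0 + 0)*135 = (20*0 + 0)*135 = (0 + 0)*135 = 0*135 = 0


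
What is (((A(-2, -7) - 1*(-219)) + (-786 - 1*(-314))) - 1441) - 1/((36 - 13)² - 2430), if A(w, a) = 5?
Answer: -3210788/1901 ≈ -1689.0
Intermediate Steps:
(((A(-2, -7) - 1*(-219)) + (-786 - 1*(-314))) - 1441) - 1/((36 - 13)² - 2430) = (((5 - 1*(-219)) + (-786 - 1*(-314))) - 1441) - 1/((36 - 13)² - 2430) = (((5 + 219) + (-786 + 314)) - 1441) - 1/(23² - 2430) = ((224 - 472) - 1441) - 1/(529 - 2430) = (-248 - 1441) - 1/(-1901) = -1689 - 1*(-1/1901) = -1689 + 1/1901 = -3210788/1901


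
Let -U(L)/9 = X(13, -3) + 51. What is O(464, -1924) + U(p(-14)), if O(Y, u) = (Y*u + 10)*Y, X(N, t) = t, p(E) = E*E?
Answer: -414225296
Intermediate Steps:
p(E) = E²
U(L) = -432 (U(L) = -9*(-3 + 51) = -9*48 = -432)
O(Y, u) = Y*(10 + Y*u) (O(Y, u) = (10 + Y*u)*Y = Y*(10 + Y*u))
O(464, -1924) + U(p(-14)) = 464*(10 + 464*(-1924)) - 432 = 464*(10 - 892736) - 432 = 464*(-892726) - 432 = -414224864 - 432 = -414225296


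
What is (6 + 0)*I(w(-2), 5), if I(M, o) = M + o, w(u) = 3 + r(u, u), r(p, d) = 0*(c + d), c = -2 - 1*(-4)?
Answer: 48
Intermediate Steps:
c = 2 (c = -2 + 4 = 2)
r(p, d) = 0 (r(p, d) = 0*(2 + d) = 0)
w(u) = 3 (w(u) = 3 + 0 = 3)
(6 + 0)*I(w(-2), 5) = (6 + 0)*(3 + 5) = 6*8 = 48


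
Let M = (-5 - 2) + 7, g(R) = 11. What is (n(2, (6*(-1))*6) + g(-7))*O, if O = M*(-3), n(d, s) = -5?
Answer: 0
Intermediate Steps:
M = 0 (M = -7 + 7 = 0)
O = 0 (O = 0*(-3) = 0)
(n(2, (6*(-1))*6) + g(-7))*O = (-5 + 11)*0 = 6*0 = 0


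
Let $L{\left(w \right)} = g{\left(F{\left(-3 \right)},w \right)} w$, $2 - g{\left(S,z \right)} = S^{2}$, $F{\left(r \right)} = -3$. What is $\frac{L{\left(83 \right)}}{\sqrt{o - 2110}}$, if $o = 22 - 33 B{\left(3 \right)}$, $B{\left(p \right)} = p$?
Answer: $\frac{581 i \sqrt{3}}{81} \approx 12.424 i$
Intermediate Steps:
$g{\left(S,z \right)} = 2 - S^{2}$
$o = -77$ ($o = 22 - 99 = -77$)
$L{\left(w \right)} = - 7 w$ ($L{\left(w \right)} = \left(2 - \left(-3\right)^{2}\right) w = \left(2 - 9\right) w = - 7 w$)
$\frac{L{\left(83 \right)}}{\sqrt{o - 2110}} = \frac{\left(-7\right) 83}{\sqrt{-77 - 2110}} = - \frac{581}{\sqrt{-2187}} = - \frac{581}{27 i \sqrt{3}} = - 581 \left(- \frac{i \sqrt{3}}{81}\right) = \frac{581 i \sqrt{3}}{81}$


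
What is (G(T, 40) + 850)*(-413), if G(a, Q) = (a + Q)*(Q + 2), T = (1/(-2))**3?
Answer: -4170887/4 ≈ -1.0427e+6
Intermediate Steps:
T = -1/8 (T = (-1/2)**3 = -1/8 ≈ -0.12500)
G(a, Q) = (2 + Q)*(Q + a) (G(a, Q) = (Q + a)*(2 + Q) = (2 + Q)*(Q + a))
(G(T, 40) + 850)*(-413) = ((40**2 + 2*40 + 2*(-1/8) + 40*(-1/8)) + 850)*(-413) = ((1600 + 80 - 1/4 - 5) + 850)*(-413) = (6699/4 + 850)*(-413) = (10099/4)*(-413) = -4170887/4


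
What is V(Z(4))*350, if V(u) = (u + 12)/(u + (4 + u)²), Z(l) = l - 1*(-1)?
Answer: 2975/43 ≈ 69.186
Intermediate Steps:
Z(l) = 1 + l (Z(l) = l + 1 = 1 + l)
V(u) = (12 + u)/(u + (4 + u)²)
V(Z(4))*350 = ((12 + (1 + 4))/((1 + 4) + (4 + (1 + 4))²))*350 = ((12 + 5)/(5 + (4 + 5)²))*350 = (17/(5 + 9²))*350 = (17/(5 + 81))*350 = (17/86)*350 = 2975/43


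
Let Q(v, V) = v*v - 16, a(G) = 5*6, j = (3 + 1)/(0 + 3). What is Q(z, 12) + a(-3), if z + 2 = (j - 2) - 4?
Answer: 526/9 ≈ 58.444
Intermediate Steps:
j = 4/3 ≈ 1.3333
a(G) = 30
z = -20/3 (z = -2 + ((4/3 - 2) - 4) = -2 + (-2/3 - 4) = -2 - 14/3 = -20/3 ≈ -6.6667)
Q(v, V) = -16 + v**2 (Q(v, V) = v**2 - 16 = -16 + v**2)
Q(z, 12) + a(-3) = (-16 + (-20/3)**2) + 30 = (-16 + 400/9) + 30 = 256/9 + 30 = 526/9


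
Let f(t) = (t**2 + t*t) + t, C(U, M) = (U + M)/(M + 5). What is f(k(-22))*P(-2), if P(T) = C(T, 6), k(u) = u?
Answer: 344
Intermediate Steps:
C(U, M) = (M + U)/(5 + M)
f(t) = t + 2*t**2 (f(t) = (t**2 + t**2) + t = 2*t**2 + t = t + 2*t**2)
P(T) = 6/11 + T/11 (P(T) = (6 + T)/(5 + 6) = (6 + T)/11 = 6/11 + T/11)
f(k(-22))*P(-2) = (-22*(1 + 2*(-22)))*(6/11 + (1/11)*(-2)) = (-22*(1 - 44))*(6/11 - 2/11) = -22*(-43)*(4/11) = 946*(4/11) = 344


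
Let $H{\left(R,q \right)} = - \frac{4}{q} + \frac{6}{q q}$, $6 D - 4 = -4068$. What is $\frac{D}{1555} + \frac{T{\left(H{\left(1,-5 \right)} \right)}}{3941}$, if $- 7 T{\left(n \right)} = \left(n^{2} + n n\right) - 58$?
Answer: $- \frac{6974538166}{16086669375} \approx -0.43356$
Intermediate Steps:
$D = - \frac{2032}{3}$ ($D = \frac{2}{3} + \frac{1}{6} \left(-4068\right) = \frac{2}{3} - 678 = - \frac{2032}{3} \approx -677.33$)
$H{\left(R,q \right)} = - \frac{4}{q} + \frac{6}{q^{2}}$
$T{\left(n \right)} = \frac{58}{7} - \frac{2 n^{2}}{7}$ ($T{\left(n \right)} = - \frac{\left(n^{2} + n n\right) - 58}{7} = - \frac{\left(n^{2} + n^{2}\right) - 58}{7} = - \frac{2 n^{2} - 58}{7} = - \frac{-58 + 2 n^{2}}{7} = \frac{58}{7} - \frac{2 n^{2}}{7}$)
$\frac{D}{1555} + \frac{T{\left(H{\left(1,-5 \right)} \right)}}{3941} = - \frac{2032}{3 \cdot 1555} + \frac{\frac{58}{7} - \frac{2 \left(\frac{2 \left(3 - -10\right)}{25}\right)^{2}}{7}}{3941} = \left(- \frac{2032}{3}\right) \frac{1}{1555} + \left(\frac{58}{7} - \frac{2 \left(2 \cdot \frac{1}{25} \left(3 + 10\right)\right)^{2}}{7}\right) \frac{1}{3941} = - \frac{2032}{4665} + \left(\frac{58}{7} - \frac{2 \left(2 \cdot \frac{1}{25} \cdot 13\right)^{2}}{7}\right) \frac{1}{3941} = - \frac{2032}{4665} + \left(\frac{58}{7} - \frac{2 \left(\frac{26}{25}\right)^{2}}{7}\right) \frac{1}{3941} = - \frac{2032}{4665} + \left(\frac{58}{7} - \frac{1352}{4375}\right) \frac{1}{3941} = - \frac{2032}{4665} + \frac{34898}{4375} \cdot \frac{1}{3941} = - \frac{2032}{4665} + \frac{34898}{17241875} = - \frac{6974538166}{16086669375}$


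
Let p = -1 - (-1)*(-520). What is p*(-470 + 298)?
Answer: 89612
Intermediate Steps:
p = -521 (p = -1 - 1*520 = -1 - 520 = -521)
p*(-470 + 298) = -521*(-470 + 298) = -521*(-172) = 89612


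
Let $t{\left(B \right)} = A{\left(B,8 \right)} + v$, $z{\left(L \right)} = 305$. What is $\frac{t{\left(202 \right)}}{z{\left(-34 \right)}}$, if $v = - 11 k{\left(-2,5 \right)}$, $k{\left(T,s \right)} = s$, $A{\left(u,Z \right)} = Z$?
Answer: $- \frac{47}{305} \approx -0.1541$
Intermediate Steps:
$v = -55$ ($v = \left(-11\right) 5 = -55$)
$t{\left(B \right)} = -47$ ($t{\left(B \right)} = 8 - 55 = -47$)
$\frac{t{\left(202 \right)}}{z{\left(-34 \right)}} = - \frac{47}{305}$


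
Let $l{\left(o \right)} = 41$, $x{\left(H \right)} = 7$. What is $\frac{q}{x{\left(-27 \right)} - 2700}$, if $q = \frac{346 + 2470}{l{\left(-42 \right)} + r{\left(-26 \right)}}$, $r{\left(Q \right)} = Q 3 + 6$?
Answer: $\frac{2816}{83483} \approx 0.033731$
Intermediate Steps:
$r{\left(Q \right)} = 6 + 3 Q$ ($r{\left(Q \right)} = 3 Q + 6 = 6 + 3 Q$)
$q = - \frac{2816}{31}$ ($q = \frac{346 + 2470}{41 + \left(6 + 3 \left(-26\right)\right)} = \frac{2816}{41 + \left(6 - 78\right)} = \frac{2816}{41 - 72} = \frac{2816}{-31} = 2816 \left(- \frac{1}{31}\right) = - \frac{2816}{31} \approx -90.839$)
$\frac{q}{x{\left(-27 \right)} - 2700} = - \frac{2816}{31 \left(7 - 2700\right)} = - \frac{2816}{31 \left(-2693\right)} = \left(- \frac{2816}{31}\right) \left(- \frac{1}{2693}\right) = \frac{2816}{83483}$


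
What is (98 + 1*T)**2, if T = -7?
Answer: 8281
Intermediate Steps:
(98 + 1*T)**2 = (98 + 1*(-7))**2 = (98 - 7)**2 = 91**2 = 8281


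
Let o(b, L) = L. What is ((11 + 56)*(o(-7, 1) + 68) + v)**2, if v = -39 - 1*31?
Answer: 20729809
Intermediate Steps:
v = -70 (v = -39 - 31 = -70)
((11 + 56)*(o(-7, 1) + 68) + v)**2 = ((11 + 56)*(1 + 68) - 70)**2 = (67*69 - 70)**2 = (4623 - 70)**2 = 4553**2 = 20729809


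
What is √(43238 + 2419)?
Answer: 3*√5073 ≈ 213.68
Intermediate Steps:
√(43238 + 2419) = √45657 = 3*√5073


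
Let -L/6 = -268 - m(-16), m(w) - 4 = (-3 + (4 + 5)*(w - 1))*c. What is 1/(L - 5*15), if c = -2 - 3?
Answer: 1/6237 ≈ 0.00016033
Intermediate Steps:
c = -5
m(w) = 64 - 45*w (m(w) = 4 + (-3 + (4 + 5)*(w - 1))*(-5) = 4 + (-3 + 9*(-1 + w))*(-5) = 4 + (-3 + (-9 + 9*w))*(-5) = 4 + (-12 + 9*w)*(-5) = 4 + (60 - 45*w) = 64 - 45*w)
L = 6312 (L = -6*(-268 - (64 - 45*(-16))) = -6*(-268 - (64 + 720)) = -6*(-268 - 1*784) = -6*(-268 - 784) = -6*(-1052) = 6312)
1/(L - 5*15) = 1/(6312 - 5*15) = 1/(6312 - 75) = 1/6237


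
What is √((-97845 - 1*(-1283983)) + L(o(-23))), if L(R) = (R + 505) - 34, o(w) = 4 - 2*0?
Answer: √1186613 ≈ 1089.3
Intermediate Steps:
o(w) = 4 (o(w) = 4 + 0 = 4)
L(R) = 471 + R (L(R) = (505 + R) - 34 = 471 + R)
√((-97845 - 1*(-1283983)) + L(o(-23))) = √((-97845 - 1*(-1283983)) + (471 + 4)) = √((-97845 + 1283983) + 475) = √(1186138 + 475) = √1186613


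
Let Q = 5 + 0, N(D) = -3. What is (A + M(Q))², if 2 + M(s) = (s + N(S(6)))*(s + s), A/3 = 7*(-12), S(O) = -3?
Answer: 54756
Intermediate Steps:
Q = 5
A = -252 (A = 3*(7*(-12)) = 3*(-84) = -252)
M(s) = -2 + 2*s*(-3 + s) (M(s) = -2 + (s - 3)*(s + s) = -2 + (-3 + s)*(2*s) = -2 + 2*s*(-3 + s))
(A + M(Q))² = (-252 + (-2 - 6*5 + 2*5²))² = (-252 + (-2 - 30 + 2*25))² = (-252 + (-2 - 30 + 50))² = (-252 + 18)² = (-234)² = 54756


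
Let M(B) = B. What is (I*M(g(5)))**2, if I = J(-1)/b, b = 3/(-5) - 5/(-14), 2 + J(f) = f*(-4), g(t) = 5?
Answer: 490000/289 ≈ 1695.5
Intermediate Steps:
J(f) = -2 - 4*f (J(f) = -2 + f*(-4) = -2 - 4*f)
b = -17/70 (b = 3*(-1/5) - 5*(-1/14) = -3/5 + 5/14 = -17/70 ≈ -0.24286)
I = -140/17 (I = (-2 - 4*(-1))/(-17/70) = (-2 + 4)*(-70/17) = 2*(-70/17) = -140/17 ≈ -8.2353)
(I*M(g(5)))**2 = (-140/17*5)**2 = (-700/17)**2 = 490000/289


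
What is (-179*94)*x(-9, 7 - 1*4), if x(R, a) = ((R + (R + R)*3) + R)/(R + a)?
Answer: -201912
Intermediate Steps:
x(R, a) = 8*R/(R + a) (x(R, a) = ((R + (2*R)*3) + R)/(R + a) = ((R + 6*R) + R)/(R + a) = (7*R + R)/(R + a) = (8*R)/(R + a) = 8*R/(R + a))
(-179*94)*x(-9, 7 - 1*4) = (-179*94)*(8*(-9)/(-9 + (7 - 1*4))) = -134608*(-9)/(-9 + (7 - 4)) = -134608*(-9)/(-9 + 3) = -134608*(-9)/(-6) = -134608*(-9)*(-1)/6 = -16826*12 = -201912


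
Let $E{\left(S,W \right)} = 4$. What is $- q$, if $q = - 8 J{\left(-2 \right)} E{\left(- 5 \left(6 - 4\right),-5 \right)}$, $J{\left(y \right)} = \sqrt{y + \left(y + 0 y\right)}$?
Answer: $64 i \approx 64.0 i$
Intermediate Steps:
$J{\left(y \right)} = \sqrt{2} \sqrt{y}$ ($J{\left(y \right)} = \sqrt{y + \left(y + 0\right)} = \sqrt{y + y} = \sqrt{2 y} = \sqrt{2} \sqrt{y}$)
$q = - 64 i$ ($q = - 8 \sqrt{2} \sqrt{-2} \cdot 4 = - 8 \sqrt{2} i \sqrt{2} \cdot 4 = - 8 \cdot 2 i 4 = - 16 i 4 = - 64 i \approx - 64.0 i$)
$- q = - \left(-64\right) i = 64 i$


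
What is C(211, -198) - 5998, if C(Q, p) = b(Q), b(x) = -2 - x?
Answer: -6211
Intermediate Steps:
C(Q, p) = -2 - Q
C(211, -198) - 5998 = (-2 - 1*211) - 5998 = (-2 - 211) - 5998 = -213 - 5998 = -6211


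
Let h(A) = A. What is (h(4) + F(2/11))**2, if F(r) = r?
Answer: 2116/121 ≈ 17.488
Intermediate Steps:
(h(4) + F(2/11))**2 = (4 + 2/11)**2 = (46/11)**2 = 2116/121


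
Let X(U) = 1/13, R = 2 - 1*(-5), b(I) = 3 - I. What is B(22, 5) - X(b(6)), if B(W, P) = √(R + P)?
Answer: -1/13 + 2*√3 ≈ 3.3872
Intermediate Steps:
R = 7 (R = 2 + 5 = 7)
B(W, P) = √(7 + P)
X(U) = 1/13
B(22, 5) - X(b(6)) = √(7 + 5) - 1*1/13 = √12 - 1/13 = 2*√3 - 1/13 = -1/13 + 2*√3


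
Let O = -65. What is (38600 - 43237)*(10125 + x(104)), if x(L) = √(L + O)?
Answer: -46949625 - 4637*√39 ≈ -4.6979e+7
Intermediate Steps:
x(L) = √(-65 + L) (x(L) = √(L - 65) = √(-65 + L))
(38600 - 43237)*(10125 + x(104)) = (38600 - 43237)*(10125 + √(-65 + 104)) = -4637*(10125 + √39) = -46949625 - 4637*√39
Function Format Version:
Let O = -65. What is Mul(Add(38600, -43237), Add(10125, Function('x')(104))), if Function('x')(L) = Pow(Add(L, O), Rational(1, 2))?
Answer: Add(-46949625, Mul(-4637, Pow(39, Rational(1, 2)))) ≈ -4.6979e+7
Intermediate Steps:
Function('x')(L) = Pow(Add(-65, L), Rational(1, 2)) (Function('x')(L) = Pow(Add(L, -65), Rational(1, 2)) = Pow(Add(-65, L), Rational(1, 2)))
Mul(Add(38600, -43237), Add(10125, Function('x')(104))) = Mul(Add(38600, -43237), Add(10125, Pow(Add(-65, 104), Rational(1, 2)))) = Mul(-4637, Add(10125, Pow(39, Rational(1, 2)))) = Add(-46949625, Mul(-4637, Pow(39, Rational(1, 2))))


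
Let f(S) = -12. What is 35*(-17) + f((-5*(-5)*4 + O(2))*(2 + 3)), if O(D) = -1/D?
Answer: -607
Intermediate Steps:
35*(-17) + f((-5*(-5)*4 + O(2))*(2 + 3)) = 35*(-17) - 12 = -595 - 12 = -607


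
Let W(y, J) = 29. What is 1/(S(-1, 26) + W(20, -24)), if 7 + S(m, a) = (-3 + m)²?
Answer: 1/38 ≈ 0.026316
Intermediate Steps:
S(m, a) = -7 + (-3 + m)²
1/(S(-1, 26) + W(20, -24)) = 1/((-7 + (-3 - 1)²) + 29) = 1/((-7 + (-4)²) + 29) = 1/((-7 + 16) + 29) = 1/(9 + 29) = 1/38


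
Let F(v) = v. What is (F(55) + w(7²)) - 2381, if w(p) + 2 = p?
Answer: -2279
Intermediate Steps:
w(p) = -2 + p
(F(55) + w(7²)) - 2381 = (55 + (-2 + 7²)) - 2381 = (55 + (-2 + 49)) - 2381 = (55 + 47) - 2381 = 102 - 2381 = -2279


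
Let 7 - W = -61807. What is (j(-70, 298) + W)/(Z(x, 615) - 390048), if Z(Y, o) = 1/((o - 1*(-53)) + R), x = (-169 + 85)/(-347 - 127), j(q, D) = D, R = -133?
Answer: -33229920/208675679 ≈ -0.15924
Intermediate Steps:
x = 14/79 (x = -84/(-474) = -84*(-1/474) = 14/79 ≈ 0.17722)
W = 61814 (W = 7 - 1*(-61807) = 7 + 61807 = 61814)
Z(Y, o) = 1/(-80 + o) (Z(Y, o) = 1/((o - 1*(-53)) - 133) = 1/((o + 53) - 133) = 1/((53 + o) - 133) = 1/(-80 + o))
(j(-70, 298) + W)/(Z(x, 615) - 390048) = (298 + 61814)/(1/(-80 + 615) - 390048) = 62112/(1/535 - 390048) = 62112/(-208675679/535) = 62112*(-535/208675679) = -33229920/208675679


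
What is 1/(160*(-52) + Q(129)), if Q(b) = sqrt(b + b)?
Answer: -4160/34611071 - sqrt(258)/69222142 ≈ -0.00012042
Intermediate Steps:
Q(b) = sqrt(2)*sqrt(b) (Q(b) = sqrt(2*b) = sqrt(2)*sqrt(b))
1/(160*(-52) + Q(129)) = 1/(160*(-52) + sqrt(2)*sqrt(129)) = 1/(-8320 + sqrt(258))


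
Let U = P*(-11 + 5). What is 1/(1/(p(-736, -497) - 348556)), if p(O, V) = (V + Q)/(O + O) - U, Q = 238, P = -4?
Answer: -513109501/1472 ≈ -3.4858e+5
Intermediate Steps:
U = 24 (U = -4*(-11 + 5) = -4*(-6) = 24)
p(O, V) = -24 + (238 + V)/(2*O) (p(O, V) = (V + 238)/(O + O) - 1*24 = (238 + V)/((2*O)) - 24 = (238 + V)*(1/(2*O)) - 24 = (238 + V)/(2*O) - 24 = -24 + (238 + V)/(2*O))
1/(1/(p(-736, -497) - 348556)) = 1/(1/((1/2)*(238 - 497 - 48*(-736))/(-736) - 348556)) = 1/(1/((1/2)*(-1/736)*(238 - 497 + 35328) - 348556)) = 1/(1/((1/2)*(-1/736)*35069 - 348556)) = 1/(1/(-35069/1472 - 348556)) = 1/(1/(-513109501/1472)) = 1/(-1472/513109501) = -513109501/1472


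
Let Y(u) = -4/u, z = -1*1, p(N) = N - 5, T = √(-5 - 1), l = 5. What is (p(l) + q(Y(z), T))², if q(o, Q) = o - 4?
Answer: 0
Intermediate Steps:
T = I*√6 (T = √(-6) = I*√6 ≈ 2.4495*I)
p(N) = -5 + N
z = -1
q(o, Q) = -4 + o
(p(l) + q(Y(z), T))² = ((-5 + 5) + (-4 - 4/(-1)))² = (0 + (-4 - 4*(-1)))² = (0 + (-4 + 4))² = (0 + 0)² = 0² = 0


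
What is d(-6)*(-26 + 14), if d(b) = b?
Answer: 72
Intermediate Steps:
d(-6)*(-26 + 14) = -6*(-26 + 14) = -6*(-12) = 72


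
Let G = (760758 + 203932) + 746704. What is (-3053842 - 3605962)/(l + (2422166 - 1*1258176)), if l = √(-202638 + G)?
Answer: -968993157245/169358901418 + 1664951*√377189/169358901418 ≈ -5.7155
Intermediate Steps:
G = 1711394 (G = 964690 + 746704 = 1711394)
l = 2*√377189 (l = √(-202638 + 1711394) = √1508756 = 2*√377189 ≈ 1228.3)
(-3053842 - 3605962)/(l + (2422166 - 1*1258176)) = (-3053842 - 3605962)/(2*√377189 + (2422166 - 1*1258176)) = -6659804/(2*√377189 + (2422166 - 1258176)) = -6659804/(2*√377189 + 1163990) = -6659804/(1163990 + 2*√377189)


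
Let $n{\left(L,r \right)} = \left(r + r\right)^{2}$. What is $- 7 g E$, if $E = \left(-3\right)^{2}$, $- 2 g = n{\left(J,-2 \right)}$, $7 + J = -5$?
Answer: $504$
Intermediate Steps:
$J = -12$ ($J = -7 - 5 = -12$)
$n{\left(L,r \right)} = 4 r^{2}$ ($n{\left(L,r \right)} = \left(2 r\right)^{2} = 4 r^{2}$)
$g = -8$ ($g = - \frac{4 \left(-2\right)^{2}}{2} = - \frac{4 \cdot 4}{2} = \left(- \frac{1}{2}\right) 16 = -8$)
$E = 9$
$- 7 g E = \left(-7\right) \left(-8\right) 9 = 56 \cdot 9 = 504$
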